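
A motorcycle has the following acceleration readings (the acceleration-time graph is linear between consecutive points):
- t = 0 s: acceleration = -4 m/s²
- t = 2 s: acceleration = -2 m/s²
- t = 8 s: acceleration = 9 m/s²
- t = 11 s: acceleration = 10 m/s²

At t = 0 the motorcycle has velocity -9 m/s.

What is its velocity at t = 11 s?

34.5 m/s

Δv equals the area under the a-t graph; then v = v₀ + Δv.
0–2 s: ½(-4 + -2)(2) = -6 m/s
2–8 s: ½(-2 + 9)(6) = 21 m/s
8–11 s: ½(9 + 10)(3) = 28.5 m/s
Δv = 43.5 m/s, so v(11) = -9 + (43.5) = 34.5 m/s.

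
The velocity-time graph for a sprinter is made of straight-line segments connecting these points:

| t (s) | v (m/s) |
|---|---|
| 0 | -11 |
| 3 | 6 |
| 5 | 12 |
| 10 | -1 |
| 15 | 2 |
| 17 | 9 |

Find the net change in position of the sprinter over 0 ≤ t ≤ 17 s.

Net displacement equals the area under the velocity-time graph (areas below the axis count negative).
0–3 s: ½(-11 + 6)(3) = -7.5 m
3–5 s: ½(6 + 12)(2) = 18 m
5–10 s: ½(12 + -1)(5) = 27.5 m
10–15 s: ½(-1 + 2)(5) = 2.5 m
15–17 s: ½(2 + 9)(2) = 11 m
Net displacement = 51.5 m

51.5 m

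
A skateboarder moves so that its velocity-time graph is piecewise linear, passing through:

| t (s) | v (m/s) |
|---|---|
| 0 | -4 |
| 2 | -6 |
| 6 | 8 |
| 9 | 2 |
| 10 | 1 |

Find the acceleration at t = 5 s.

3.5 m/s²

Acceleration is the slope of the v-t graph on 2–6 s: (8 − -6)/(6 − 2) = 3.5 m/s².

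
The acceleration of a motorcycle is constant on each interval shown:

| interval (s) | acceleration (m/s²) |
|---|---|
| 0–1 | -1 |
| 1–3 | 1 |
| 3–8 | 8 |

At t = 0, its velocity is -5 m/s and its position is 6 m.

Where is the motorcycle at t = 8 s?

70.5 m

On each constant-a segment, Δv = aΔt and Δx = v₀Δt + ½aΔt²; chain segment to segment.
0–1 s: v starts -5 m/s; Δx = -5·1 + ½·-1·1² = -5.5 m; v ends -6 m/s.
1–3 s: v starts -6 m/s; Δx = -6·2 + ½·1·2² = -10 m; v ends -4 m/s.
3–8 s: v starts -4 m/s; Δx = -4·5 + ½·8·5² = 80 m; v ends 36 m/s.
x(8) = 6 + Σ Δx = 70.5 m.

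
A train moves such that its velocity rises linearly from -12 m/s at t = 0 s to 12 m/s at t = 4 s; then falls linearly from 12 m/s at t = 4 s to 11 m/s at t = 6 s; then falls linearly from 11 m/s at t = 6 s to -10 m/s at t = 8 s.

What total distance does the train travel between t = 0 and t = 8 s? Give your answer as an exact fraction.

1208/21 m

Total distance travelled is ∫|v| dt — sum the magnitudes of each area piece.
0–4 s: v = 0 at t = 2 s; triangle areas 12 + 12 = 24 m
4–6 s: |½(12 + 11)(2)| = 23 m
6–8 s: v = 0 at t = 148/21 s; triangle areas 121/21 + 100/21 = 221/21 m
Total distance = 1208/21 m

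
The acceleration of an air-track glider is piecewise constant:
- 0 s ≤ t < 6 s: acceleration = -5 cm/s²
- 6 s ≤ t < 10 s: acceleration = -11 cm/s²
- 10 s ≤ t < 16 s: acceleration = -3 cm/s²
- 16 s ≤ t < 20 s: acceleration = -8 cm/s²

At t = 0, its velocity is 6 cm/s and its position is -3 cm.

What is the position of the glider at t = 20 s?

-1111 cm

On each constant-a segment, Δv = aΔt and Δx = v₀Δt + ½aΔt²; chain segment to segment.
0–6 s: v starts 6 cm/s; Δx = 6·6 + ½·-5·6² = -54 cm; v ends -24 cm/s.
6–10 s: v starts -24 cm/s; Δx = -24·4 + ½·-11·4² = -184 cm; v ends -68 cm/s.
10–16 s: v starts -68 cm/s; Δx = -68·6 + ½·-3·6² = -462 cm; v ends -86 cm/s.
16–20 s: v starts -86 cm/s; Δx = -86·4 + ½·-8·4² = -408 cm; v ends -118 cm/s.
x(20) = -3 + Σ Δx = -1111 cm.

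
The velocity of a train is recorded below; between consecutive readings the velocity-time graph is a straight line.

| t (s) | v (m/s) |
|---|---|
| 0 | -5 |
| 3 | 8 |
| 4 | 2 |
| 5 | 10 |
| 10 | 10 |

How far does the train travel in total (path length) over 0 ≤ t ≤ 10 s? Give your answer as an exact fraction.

Total distance travelled is ∫|v| dt — sum the magnitudes of each area piece.
0–3 s: v = 0 at t = 15/13 s; triangle areas 75/26 + 96/13 = 267/26 m
3–4 s: |½(8 + 2)(1)| = 5 m
4–5 s: |½(2 + 10)(1)| = 6 m
5–10 s: |10| × 5 = 50 m
Total distance = 1853/26 m

1853/26 m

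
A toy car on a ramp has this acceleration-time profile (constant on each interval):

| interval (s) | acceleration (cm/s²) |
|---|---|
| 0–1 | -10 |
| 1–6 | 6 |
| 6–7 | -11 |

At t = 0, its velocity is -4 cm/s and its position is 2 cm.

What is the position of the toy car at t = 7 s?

On each constant-a segment, Δv = aΔt and Δx = v₀Δt + ½aΔt²; chain segment to segment.
0–1 s: v starts -4 cm/s; Δx = -4·1 + ½·-10·1² = -9 cm; v ends -14 cm/s.
1–6 s: v starts -14 cm/s; Δx = -14·5 + ½·6·5² = 5 cm; v ends 16 cm/s.
6–7 s: v starts 16 cm/s; Δx = 16·1 + ½·-11·1² = 10.5 cm; v ends 5 cm/s.
x(7) = 2 + Σ Δx = 8.5 cm.

8.5 cm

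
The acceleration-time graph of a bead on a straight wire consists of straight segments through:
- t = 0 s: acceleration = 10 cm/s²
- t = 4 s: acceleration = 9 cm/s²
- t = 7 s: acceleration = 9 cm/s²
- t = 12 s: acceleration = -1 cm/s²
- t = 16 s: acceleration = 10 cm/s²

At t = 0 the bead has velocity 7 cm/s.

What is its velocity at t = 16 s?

Δv equals the area under the a-t graph; then v = v₀ + Δv.
0–4 s: ½(10 + 9)(4) = 38 cm/s
4–7 s: 9 × 3 = 27 cm/s
7–12 s: ½(9 + -1)(5) = 20 cm/s
12–16 s: ½(-1 + 10)(4) = 18 cm/s
Δv = 103 cm/s, so v(16) = 7 + (103) = 110 cm/s.

110 cm/s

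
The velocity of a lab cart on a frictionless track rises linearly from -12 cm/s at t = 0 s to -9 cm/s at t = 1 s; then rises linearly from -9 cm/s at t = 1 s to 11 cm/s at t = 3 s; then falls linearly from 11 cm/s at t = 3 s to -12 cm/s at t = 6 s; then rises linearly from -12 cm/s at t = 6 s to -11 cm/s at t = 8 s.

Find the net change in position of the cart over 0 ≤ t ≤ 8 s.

Displacement is the signed area under the v-t curve.
0–1 s: ½(-12 + -9)(1) = -10.5 cm
1–3 s: ½(-9 + 11)(2) = 2 cm
3–6 s: ½(11 + -12)(3) = -1.5 cm
6–8 s: ½(-12 + -11)(2) = -23 cm
Net displacement = -33 cm

-33 cm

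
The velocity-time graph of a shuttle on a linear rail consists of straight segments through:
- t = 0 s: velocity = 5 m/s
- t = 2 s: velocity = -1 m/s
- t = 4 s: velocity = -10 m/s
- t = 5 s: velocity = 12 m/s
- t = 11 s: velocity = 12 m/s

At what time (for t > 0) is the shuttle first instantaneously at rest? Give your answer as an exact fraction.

t = 5/3 s

v changes sign on 0–2 s (from 5 to -1); the graph is linear there, so v = 0 at t = 0 + (-5)·(2 − 0)/(-1 − 5) = 5/3 s.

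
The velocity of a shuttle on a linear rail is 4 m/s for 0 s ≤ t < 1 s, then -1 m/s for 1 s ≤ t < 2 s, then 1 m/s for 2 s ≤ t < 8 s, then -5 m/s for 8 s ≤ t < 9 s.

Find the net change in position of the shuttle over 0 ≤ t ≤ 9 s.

Displacement is the signed area under the v-t curve.
0–1 s: 4 × 1 = 4 m
1–2 s: -1 × 1 = -1 m
2–8 s: 1 × 6 = 6 m
8–9 s: -5 × 1 = -5 m
Net displacement = 4 m

4 m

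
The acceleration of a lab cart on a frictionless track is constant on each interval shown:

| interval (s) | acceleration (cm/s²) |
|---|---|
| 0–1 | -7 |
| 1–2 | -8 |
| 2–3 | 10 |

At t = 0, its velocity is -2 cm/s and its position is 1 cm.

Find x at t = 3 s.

On each constant-a segment, Δv = aΔt and Δx = v₀Δt + ½aΔt²; chain segment to segment.
0–1 s: v starts -2 cm/s; Δx = -2·1 + ½·-7·1² = -5.5 cm; v ends -9 cm/s.
1–2 s: v starts -9 cm/s; Δx = -9·1 + ½·-8·1² = -13 cm; v ends -17 cm/s.
2–3 s: v starts -17 cm/s; Δx = -17·1 + ½·10·1² = -12 cm; v ends -7 cm/s.
x(3) = 1 + Σ Δx = -29.5 cm.

-29.5 cm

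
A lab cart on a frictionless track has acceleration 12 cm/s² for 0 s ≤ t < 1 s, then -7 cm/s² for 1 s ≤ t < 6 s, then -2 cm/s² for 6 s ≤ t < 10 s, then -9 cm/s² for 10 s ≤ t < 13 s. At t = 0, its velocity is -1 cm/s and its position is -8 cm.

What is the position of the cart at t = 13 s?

-284 cm

On each constant-a segment, Δv = aΔt and Δx = v₀Δt + ½aΔt²; chain segment to segment.
0–1 s: v starts -1 cm/s; Δx = -1·1 + ½·12·1² = 5 cm; v ends 11 cm/s.
1–6 s: v starts 11 cm/s; Δx = 11·5 + ½·-7·5² = -32.5 cm; v ends -24 cm/s.
6–10 s: v starts -24 cm/s; Δx = -24·4 + ½·-2·4² = -112 cm; v ends -32 cm/s.
10–13 s: v starts -32 cm/s; Δx = -32·3 + ½·-9·3² = -136.5 cm; v ends -59 cm/s.
x(13) = -8 + Σ Δx = -284 cm.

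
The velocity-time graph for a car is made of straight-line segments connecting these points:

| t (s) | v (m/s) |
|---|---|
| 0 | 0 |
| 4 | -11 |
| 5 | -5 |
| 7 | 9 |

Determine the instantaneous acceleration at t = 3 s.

Acceleration is the slope of the v-t graph on 0–4 s: (-11 − 0)/(4 − 0) = -2.75 m/s².

-2.75 m/s²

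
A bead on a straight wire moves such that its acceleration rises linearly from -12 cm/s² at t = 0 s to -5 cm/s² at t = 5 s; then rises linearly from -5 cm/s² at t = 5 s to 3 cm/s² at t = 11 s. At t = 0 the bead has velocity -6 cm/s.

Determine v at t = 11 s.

-54.5 cm/s

Δv equals the area under the a-t graph; then v = v₀ + Δv.
0–5 s: ½(-12 + -5)(5) = -42.5 cm/s
5–11 s: ½(-5 + 3)(6) = -6 cm/s
Δv = -48.5 cm/s, so v(11) = -6 + (-48.5) = -54.5 cm/s.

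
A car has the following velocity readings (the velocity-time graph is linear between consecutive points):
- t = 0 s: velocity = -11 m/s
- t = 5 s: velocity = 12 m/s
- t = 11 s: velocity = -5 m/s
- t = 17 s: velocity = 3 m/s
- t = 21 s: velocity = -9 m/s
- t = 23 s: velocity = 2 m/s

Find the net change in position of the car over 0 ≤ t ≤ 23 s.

-1.5 m

Displacement is the signed area under the v-t curve.
0–5 s: ½(-11 + 12)(5) = 2.5 m
5–11 s: ½(12 + -5)(6) = 21 m
11–17 s: ½(-5 + 3)(6) = -6 m
17–21 s: ½(3 + -9)(4) = -12 m
21–23 s: ½(-9 + 2)(2) = -7 m
Net displacement = -1.5 m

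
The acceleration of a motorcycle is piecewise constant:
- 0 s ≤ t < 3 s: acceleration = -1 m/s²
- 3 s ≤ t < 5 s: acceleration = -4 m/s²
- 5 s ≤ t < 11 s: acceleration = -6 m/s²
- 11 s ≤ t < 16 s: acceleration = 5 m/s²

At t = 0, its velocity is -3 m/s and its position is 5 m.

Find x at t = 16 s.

On each constant-a segment, Δv = aΔt and Δx = v₀Δt + ½aΔt²; chain segment to segment.
0–3 s: v starts -3 m/s; Δx = -3·3 + ½·-1·3² = -13.5 m; v ends -6 m/s.
3–5 s: v starts -6 m/s; Δx = -6·2 + ½·-4·2² = -20 m; v ends -14 m/s.
5–11 s: v starts -14 m/s; Δx = -14·6 + ½·-6·6² = -192 m; v ends -50 m/s.
11–16 s: v starts -50 m/s; Δx = -50·5 + ½·5·5² = -187.5 m; v ends -25 m/s.
x(16) = 5 + Σ Δx = -408 m.

-408 m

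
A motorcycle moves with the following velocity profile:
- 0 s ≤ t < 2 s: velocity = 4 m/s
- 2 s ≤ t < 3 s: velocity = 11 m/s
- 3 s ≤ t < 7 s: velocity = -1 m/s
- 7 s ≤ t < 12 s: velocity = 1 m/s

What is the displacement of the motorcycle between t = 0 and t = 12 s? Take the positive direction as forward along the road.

20 m

Displacement is the signed area under the v-t curve.
0–2 s: 4 × 2 = 8 m
2–3 s: 11 × 1 = 11 m
3–7 s: -1 × 4 = -4 m
7–12 s: 1 × 5 = 5 m
Net displacement = 20 m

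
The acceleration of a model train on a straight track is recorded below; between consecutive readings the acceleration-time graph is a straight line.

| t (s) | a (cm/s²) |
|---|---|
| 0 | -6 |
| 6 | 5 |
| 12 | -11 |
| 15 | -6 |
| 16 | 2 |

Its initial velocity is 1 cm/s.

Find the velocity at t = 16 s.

-47.5 cm/s

Δv equals the area under the a-t graph; then v = v₀ + Δv.
0–6 s: ½(-6 + 5)(6) = -3 cm/s
6–12 s: ½(5 + -11)(6) = -18 cm/s
12–15 s: ½(-11 + -6)(3) = -25.5 cm/s
15–16 s: ½(-6 + 2)(1) = -2 cm/s
Δv = -48.5 cm/s, so v(16) = 1 + (-48.5) = -47.5 cm/s.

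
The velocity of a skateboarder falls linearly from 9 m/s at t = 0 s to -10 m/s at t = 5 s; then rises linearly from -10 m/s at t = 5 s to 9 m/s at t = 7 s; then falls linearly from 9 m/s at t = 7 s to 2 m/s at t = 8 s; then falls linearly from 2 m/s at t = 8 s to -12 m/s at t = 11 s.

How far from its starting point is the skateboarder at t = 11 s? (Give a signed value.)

Net displacement equals the area under the velocity-time graph (areas below the axis count negative).
0–5 s: ½(9 + -10)(5) = -2.5 m
5–7 s: ½(-10 + 9)(2) = -1 m
7–8 s: ½(9 + 2)(1) = 5.5 m
8–11 s: ½(2 + -12)(3) = -15 m
Net displacement = -13 m

-13 m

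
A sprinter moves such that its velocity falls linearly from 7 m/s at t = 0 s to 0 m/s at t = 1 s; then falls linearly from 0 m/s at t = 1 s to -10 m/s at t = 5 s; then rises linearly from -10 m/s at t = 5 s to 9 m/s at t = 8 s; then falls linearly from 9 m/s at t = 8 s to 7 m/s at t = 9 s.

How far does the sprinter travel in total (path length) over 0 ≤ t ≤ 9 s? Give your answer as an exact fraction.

870/19 m

Distance (not displacement) is the total path length: add the absolute areas under v-t.
0–1 s: |½(7 + 0)(1)| = 3.5 m
1–5 s: |½(0 + -10)(4)| = 20 m
5–8 s: v = 0 at t = 125/19 s; triangle areas 150/19 + 243/38 = 543/38 m
8–9 s: |½(9 + 7)(1)| = 8 m
Total distance = 870/19 m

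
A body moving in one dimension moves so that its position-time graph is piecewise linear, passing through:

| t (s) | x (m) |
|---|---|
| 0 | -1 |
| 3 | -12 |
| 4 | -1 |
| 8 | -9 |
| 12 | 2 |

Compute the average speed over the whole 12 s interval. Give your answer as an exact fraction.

41/12 m/s

Average speed = (total path length)/(elapsed time); on a piecewise-linear x-t graph the path length is Σ|Δx|.
0–3 s: |Δx| = |-12 − -1| = 11 m
3–4 s: |Δx| = |-1 − -12| = 11 m
4–8 s: |Δx| = |-9 − -1| = 8 m
8–12 s: |Δx| = |2 − -9| = 11 m
Total path = 41 m; average speed = 41/12 = 41/12 m/s.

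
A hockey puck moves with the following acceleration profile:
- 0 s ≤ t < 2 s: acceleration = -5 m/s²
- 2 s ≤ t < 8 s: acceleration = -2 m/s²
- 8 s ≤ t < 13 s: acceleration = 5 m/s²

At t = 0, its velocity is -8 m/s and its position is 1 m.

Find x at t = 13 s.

On each constant-a segment, Δv = aΔt and Δx = v₀Δt + ½aΔt²; chain segment to segment.
0–2 s: v starts -8 m/s; Δx = -8·2 + ½·-5·2² = -26 m; v ends -18 m/s.
2–8 s: v starts -18 m/s; Δx = -18·6 + ½·-2·6² = -144 m; v ends -30 m/s.
8–13 s: v starts -30 m/s; Δx = -30·5 + ½·5·5² = -87.5 m; v ends -5 m/s.
x(13) = 1 + Σ Δx = -256.5 m.

-256.5 m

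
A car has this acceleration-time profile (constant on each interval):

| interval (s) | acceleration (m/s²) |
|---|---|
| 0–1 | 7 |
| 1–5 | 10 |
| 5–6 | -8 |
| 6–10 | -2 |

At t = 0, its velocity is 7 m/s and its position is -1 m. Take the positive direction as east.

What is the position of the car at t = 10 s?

363.5 m

On each constant-a segment, Δv = aΔt and Δx = v₀Δt + ½aΔt²; chain segment to segment.
0–1 s: v starts 7 m/s; Δx = 7·1 + ½·7·1² = 10.5 m; v ends 14 m/s.
1–5 s: v starts 14 m/s; Δx = 14·4 + ½·10·4² = 136 m; v ends 54 m/s.
5–6 s: v starts 54 m/s; Δx = 54·1 + ½·-8·1² = 50 m; v ends 46 m/s.
6–10 s: v starts 46 m/s; Δx = 46·4 + ½·-2·4² = 168 m; v ends 38 m/s.
x(10) = -1 + Σ Δx = 363.5 m.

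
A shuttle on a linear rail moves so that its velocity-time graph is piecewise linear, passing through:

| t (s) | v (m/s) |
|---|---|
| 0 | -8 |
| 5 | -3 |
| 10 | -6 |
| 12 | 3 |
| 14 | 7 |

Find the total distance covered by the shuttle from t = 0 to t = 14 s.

65 m

Distance (not displacement) is the total path length: add the absolute areas under v-t.
0–5 s: |½(-8 + -3)(5)| = 27.5 m
5–10 s: |½(-3 + -6)(5)| = 22.5 m
10–12 s: v = 0 at t = 34/3 s; triangle areas 4 + 1 = 5 m
12–14 s: |½(3 + 7)(2)| = 10 m
Total distance = 65 m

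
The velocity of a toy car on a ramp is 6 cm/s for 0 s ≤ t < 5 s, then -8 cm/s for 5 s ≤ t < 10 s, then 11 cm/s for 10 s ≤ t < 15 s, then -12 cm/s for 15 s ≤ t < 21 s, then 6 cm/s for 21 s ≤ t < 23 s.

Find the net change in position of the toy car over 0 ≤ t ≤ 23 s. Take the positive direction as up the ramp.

Net displacement equals the area under the velocity-time graph (areas below the axis count negative).
0–5 s: 6 × 5 = 30 cm
5–10 s: -8 × 5 = -40 cm
10–15 s: 11 × 5 = 55 cm
15–21 s: -12 × 6 = -72 cm
21–23 s: 6 × 2 = 12 cm
Net displacement = -15 cm

-15 cm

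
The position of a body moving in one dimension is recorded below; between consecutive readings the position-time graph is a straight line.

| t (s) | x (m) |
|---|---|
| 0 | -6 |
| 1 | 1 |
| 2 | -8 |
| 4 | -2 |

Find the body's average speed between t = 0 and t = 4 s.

5.5 m/s

Average speed = (total path length)/(elapsed time); on a piecewise-linear x-t graph the path length is Σ|Δx|.
0–1 s: |Δx| = |1 − -6| = 7 m
1–2 s: |Δx| = |-8 − 1| = 9 m
2–4 s: |Δx| = |-2 − -8| = 6 m
Total path = 22 m; average speed = 22/4 = 5.5 m/s.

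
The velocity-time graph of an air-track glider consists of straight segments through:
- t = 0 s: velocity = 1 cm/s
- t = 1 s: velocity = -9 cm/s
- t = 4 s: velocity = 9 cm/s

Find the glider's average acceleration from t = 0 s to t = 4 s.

2 cm/s²

Average acceleration = Δv/Δt = (9 − 1)/(4 − 0) = 2 cm/s².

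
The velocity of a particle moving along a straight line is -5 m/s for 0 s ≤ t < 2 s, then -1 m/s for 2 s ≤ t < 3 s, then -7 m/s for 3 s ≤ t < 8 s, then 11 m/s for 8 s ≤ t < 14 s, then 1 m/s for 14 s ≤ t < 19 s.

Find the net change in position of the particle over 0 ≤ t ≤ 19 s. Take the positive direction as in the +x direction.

Displacement is the signed area under the v-t curve.
0–2 s: -5 × 2 = -10 m
2–3 s: -1 × 1 = -1 m
3–8 s: -7 × 5 = -35 m
8–14 s: 11 × 6 = 66 m
14–19 s: 1 × 5 = 5 m
Net displacement = 25 m

25 m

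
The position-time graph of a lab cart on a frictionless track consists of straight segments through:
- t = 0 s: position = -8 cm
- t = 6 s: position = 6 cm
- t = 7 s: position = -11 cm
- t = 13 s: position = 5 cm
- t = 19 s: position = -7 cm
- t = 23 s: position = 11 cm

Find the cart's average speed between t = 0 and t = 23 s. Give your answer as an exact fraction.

77/23 cm/s

Average speed = (total path length)/(elapsed time); on a piecewise-linear x-t graph the path length is Σ|Δx|.
0–6 s: |Δx| = |6 − -8| = 14 cm
6–7 s: |Δx| = |-11 − 6| = 17 cm
7–13 s: |Δx| = |5 − -11| = 16 cm
13–19 s: |Δx| = |-7 − 5| = 12 cm
19–23 s: |Δx| = |11 − -7| = 18 cm
Total path = 77 cm; average speed = 77/23 = 77/23 cm/s.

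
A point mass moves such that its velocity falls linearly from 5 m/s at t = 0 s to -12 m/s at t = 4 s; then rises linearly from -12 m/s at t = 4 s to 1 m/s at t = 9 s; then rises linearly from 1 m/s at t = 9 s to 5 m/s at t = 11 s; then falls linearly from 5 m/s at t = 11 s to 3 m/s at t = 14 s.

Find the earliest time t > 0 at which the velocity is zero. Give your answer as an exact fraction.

t = 20/17 s

v changes sign on 0–4 s (from 5 to -12); the graph is linear there, so v = 0 at t = 0 + (-5)·(4 − 0)/(-12 − 5) = 20/17 s.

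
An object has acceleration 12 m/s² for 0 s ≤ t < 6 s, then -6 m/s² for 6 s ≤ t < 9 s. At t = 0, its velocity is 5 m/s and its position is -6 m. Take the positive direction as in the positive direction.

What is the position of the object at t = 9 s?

444 m

On each constant-a segment, Δv = aΔt and Δx = v₀Δt + ½aΔt²; chain segment to segment.
0–6 s: v starts 5 m/s; Δx = 5·6 + ½·12·6² = 246 m; v ends 77 m/s.
6–9 s: v starts 77 m/s; Δx = 77·3 + ½·-6·3² = 204 m; v ends 59 m/s.
x(9) = -6 + Σ Δx = 444 m.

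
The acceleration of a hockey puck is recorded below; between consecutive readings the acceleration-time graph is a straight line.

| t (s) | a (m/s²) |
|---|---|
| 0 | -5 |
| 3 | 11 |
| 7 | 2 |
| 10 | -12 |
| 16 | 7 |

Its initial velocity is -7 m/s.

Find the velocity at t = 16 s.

-2 m/s

Δv equals the area under the a-t graph; then v = v₀ + Δv.
0–3 s: ½(-5 + 11)(3) = 9 m/s
3–7 s: ½(11 + 2)(4) = 26 m/s
7–10 s: ½(2 + -12)(3) = -15 m/s
10–16 s: ½(-12 + 7)(6) = -15 m/s
Δv = 5 m/s, so v(16) = -7 + (5) = -2 m/s.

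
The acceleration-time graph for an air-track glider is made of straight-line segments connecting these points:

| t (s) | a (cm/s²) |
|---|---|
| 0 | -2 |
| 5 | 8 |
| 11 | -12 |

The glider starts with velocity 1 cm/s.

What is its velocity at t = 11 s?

4 cm/s

Δv equals the area under the a-t graph; then v = v₀ + Δv.
0–5 s: ½(-2 + 8)(5) = 15 cm/s
5–11 s: ½(8 + -12)(6) = -12 cm/s
Δv = 3 cm/s, so v(11) = 1 + (3) = 4 cm/s.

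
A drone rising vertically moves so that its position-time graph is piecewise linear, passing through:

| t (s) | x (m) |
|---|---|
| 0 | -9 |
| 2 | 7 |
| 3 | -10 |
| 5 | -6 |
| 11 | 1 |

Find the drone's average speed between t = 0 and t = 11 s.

4 m/s

Average speed = (total path length)/(elapsed time); on a piecewise-linear x-t graph the path length is Σ|Δx|.
0–2 s: |Δx| = |7 − -9| = 16 m
2–3 s: |Δx| = |-10 − 7| = 17 m
3–5 s: |Δx| = |-6 − -10| = 4 m
5–11 s: |Δx| = |1 − -6| = 7 m
Total path = 44 m; average speed = 44/11 = 4 m/s.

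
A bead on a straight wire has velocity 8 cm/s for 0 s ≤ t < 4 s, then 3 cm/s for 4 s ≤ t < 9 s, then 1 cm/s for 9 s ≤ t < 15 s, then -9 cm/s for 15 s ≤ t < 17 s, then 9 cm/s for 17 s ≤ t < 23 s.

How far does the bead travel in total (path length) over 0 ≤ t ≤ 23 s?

125 cm

Distance (not displacement) is the total path length: add the absolute areas under v-t.
0–4 s: |8| × 4 = 32 cm
4–9 s: |3| × 5 = 15 cm
9–15 s: |1| × 6 = 6 cm
15–17 s: |-9| × 2 = 18 cm
17–23 s: |9| × 6 = 54 cm
Total distance = 125 cm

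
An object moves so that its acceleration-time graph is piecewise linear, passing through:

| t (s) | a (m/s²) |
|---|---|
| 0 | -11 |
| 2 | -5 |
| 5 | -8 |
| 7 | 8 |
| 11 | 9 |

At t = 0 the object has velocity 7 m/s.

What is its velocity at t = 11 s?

Δv equals the area under the a-t graph; then v = v₀ + Δv.
0–2 s: ½(-11 + -5)(2) = -16 m/s
2–5 s: ½(-5 + -8)(3) = -19.5 m/s
5–7 s: ½(-8 + 8)(2) = 0 m/s
7–11 s: ½(8 + 9)(4) = 34 m/s
Δv = -1.5 m/s, so v(11) = 7 + (-1.5) = 5.5 m/s.

5.5 m/s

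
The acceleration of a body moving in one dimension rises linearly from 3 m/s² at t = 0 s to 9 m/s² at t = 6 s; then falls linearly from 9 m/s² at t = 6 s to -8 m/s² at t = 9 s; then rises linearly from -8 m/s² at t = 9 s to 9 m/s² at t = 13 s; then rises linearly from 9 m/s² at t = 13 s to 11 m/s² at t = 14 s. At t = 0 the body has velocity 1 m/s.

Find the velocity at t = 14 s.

50.5 m/s

Δv equals the area under the a-t graph; then v = v₀ + Δv.
0–6 s: ½(3 + 9)(6) = 36 m/s
6–9 s: ½(9 + -8)(3) = 1.5 m/s
9–13 s: ½(-8 + 9)(4) = 2 m/s
13–14 s: ½(9 + 11)(1) = 10 m/s
Δv = 49.5 m/s, so v(14) = 1 + (49.5) = 50.5 m/s.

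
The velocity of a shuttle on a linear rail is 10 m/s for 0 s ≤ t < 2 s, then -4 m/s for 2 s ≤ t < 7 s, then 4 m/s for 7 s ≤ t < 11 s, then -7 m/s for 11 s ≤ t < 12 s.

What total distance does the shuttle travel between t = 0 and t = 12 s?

63 m

Total distance travelled is ∫|v| dt — sum the magnitudes of each area piece.
0–2 s: |10| × 2 = 20 m
2–7 s: |-4| × 5 = 20 m
7–11 s: |4| × 4 = 16 m
11–12 s: |-7| × 1 = 7 m
Total distance = 63 m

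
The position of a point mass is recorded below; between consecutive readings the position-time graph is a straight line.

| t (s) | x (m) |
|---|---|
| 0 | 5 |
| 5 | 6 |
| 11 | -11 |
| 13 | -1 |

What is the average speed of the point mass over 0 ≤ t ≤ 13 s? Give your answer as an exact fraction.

Average speed = (total path length)/(elapsed time); on a piecewise-linear x-t graph the path length is Σ|Δx|.
0–5 s: |Δx| = |6 − 5| = 1 m
5–11 s: |Δx| = |-11 − 6| = 17 m
11–13 s: |Δx| = |-1 − -11| = 10 m
Total path = 28 m; average speed = 28/13 = 28/13 m/s.

28/13 m/s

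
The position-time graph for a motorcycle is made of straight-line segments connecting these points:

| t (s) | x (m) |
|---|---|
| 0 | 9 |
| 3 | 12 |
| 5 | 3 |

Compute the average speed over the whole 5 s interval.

2.4 m/s

Average speed = (total path length)/(elapsed time); on a piecewise-linear x-t graph the path length is Σ|Δx|.
0–3 s: |Δx| = |12 − 9| = 3 m
3–5 s: |Δx| = |3 − 12| = 9 m
Total path = 12 m; average speed = 12/5 = 2.4 m/s.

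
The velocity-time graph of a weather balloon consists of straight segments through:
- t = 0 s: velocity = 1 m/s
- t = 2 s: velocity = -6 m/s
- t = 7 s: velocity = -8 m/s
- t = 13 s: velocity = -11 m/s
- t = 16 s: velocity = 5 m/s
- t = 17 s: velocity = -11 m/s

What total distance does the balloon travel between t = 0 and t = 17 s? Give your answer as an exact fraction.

3235/28 m

Distance (not displacement) is the total path length: add the absolute areas under v-t.
0–2 s: v = 0 at t = 2/7 s; triangle areas 1/7 + 36/7 = 37/7 m
2–7 s: |½(-6 + -8)(5)| = 35 m
7–13 s: |½(-8 + -11)(6)| = 57 m
13–16 s: v = 0 at t = 15.0625 s; triangle areas 11.34375 + 2.34375 = 13.6875 m
16–17 s: v = 0 at t = 16.3125 s; triangle areas 0.78125 + 3.78125 = 4.5625 m
Total distance = 3235/28 m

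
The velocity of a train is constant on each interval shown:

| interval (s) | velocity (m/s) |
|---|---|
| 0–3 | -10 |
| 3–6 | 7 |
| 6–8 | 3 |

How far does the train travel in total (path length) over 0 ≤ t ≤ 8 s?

Distance (not displacement) is the total path length: add the absolute areas under v-t.
0–3 s: |-10| × 3 = 30 m
3–6 s: |7| × 3 = 21 m
6–8 s: |3| × 2 = 6 m
Total distance = 57 m

57 m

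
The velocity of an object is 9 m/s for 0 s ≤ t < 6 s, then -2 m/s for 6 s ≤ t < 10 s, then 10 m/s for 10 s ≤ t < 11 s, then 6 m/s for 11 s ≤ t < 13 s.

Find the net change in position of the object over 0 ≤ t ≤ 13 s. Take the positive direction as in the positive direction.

68 m

Displacement is the signed area under the v-t curve.
0–6 s: 9 × 6 = 54 m
6–10 s: -2 × 4 = -8 m
10–11 s: 10 × 1 = 10 m
11–13 s: 6 × 2 = 12 m
Net displacement = 68 m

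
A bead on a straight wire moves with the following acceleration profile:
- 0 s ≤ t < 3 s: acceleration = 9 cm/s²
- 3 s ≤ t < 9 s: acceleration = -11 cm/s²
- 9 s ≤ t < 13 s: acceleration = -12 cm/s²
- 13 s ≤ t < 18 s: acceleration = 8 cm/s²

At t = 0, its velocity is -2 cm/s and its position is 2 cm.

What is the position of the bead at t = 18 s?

-616.5 cm

On each constant-a segment, Δv = aΔt and Δx = v₀Δt + ½aΔt²; chain segment to segment.
0–3 s: v starts -2 cm/s; Δx = -2·3 + ½·9·3² = 34.5 cm; v ends 25 cm/s.
3–9 s: v starts 25 cm/s; Δx = 25·6 + ½·-11·6² = -48 cm; v ends -41 cm/s.
9–13 s: v starts -41 cm/s; Δx = -41·4 + ½·-12·4² = -260 cm; v ends -89 cm/s.
13–18 s: v starts -89 cm/s; Δx = -89·5 + ½·8·5² = -345 cm; v ends -49 cm/s.
x(18) = 2 + Σ Δx = -616.5 cm.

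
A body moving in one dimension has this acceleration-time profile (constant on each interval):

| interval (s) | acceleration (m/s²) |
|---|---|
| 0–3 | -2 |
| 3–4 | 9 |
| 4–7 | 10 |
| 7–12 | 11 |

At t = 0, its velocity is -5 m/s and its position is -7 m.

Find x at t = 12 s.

On each constant-a segment, Δv = aΔt and Δx = v₀Δt + ½aΔt²; chain segment to segment.
0–3 s: v starts -5 m/s; Δx = -5·3 + ½·-2·3² = -24 m; v ends -11 m/s.
3–4 s: v starts -11 m/s; Δx = -11·1 + ½·9·1² = -6.5 m; v ends -2 m/s.
4–7 s: v starts -2 m/s; Δx = -2·3 + ½·10·3² = 39 m; v ends 28 m/s.
7–12 s: v starts 28 m/s; Δx = 28·5 + ½·11·5² = 277.5 m; v ends 83 m/s.
x(12) = -7 + Σ Δx = 279 m.

279 m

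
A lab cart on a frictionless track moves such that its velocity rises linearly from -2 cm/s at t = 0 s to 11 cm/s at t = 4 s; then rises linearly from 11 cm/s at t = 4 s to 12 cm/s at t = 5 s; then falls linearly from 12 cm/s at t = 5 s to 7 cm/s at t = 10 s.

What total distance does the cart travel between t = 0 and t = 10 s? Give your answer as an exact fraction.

1017/13 cm

Distance (not displacement) is the total path length: add the absolute areas under v-t.
0–4 s: v = 0 at t = 8/13 s; triangle areas 8/13 + 242/13 = 250/13 cm
4–5 s: |½(11 + 12)(1)| = 11.5 cm
5–10 s: |½(12 + 7)(5)| = 47.5 cm
Total distance = 1017/13 cm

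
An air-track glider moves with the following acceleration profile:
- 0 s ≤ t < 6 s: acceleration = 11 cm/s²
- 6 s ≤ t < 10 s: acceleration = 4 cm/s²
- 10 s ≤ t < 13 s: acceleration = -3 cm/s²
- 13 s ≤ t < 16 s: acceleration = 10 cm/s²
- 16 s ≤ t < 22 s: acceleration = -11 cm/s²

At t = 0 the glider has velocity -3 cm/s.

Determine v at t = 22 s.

Δv equals the area under the a-t graph; then v = v₀ + Δv.
0–6 s: 11 × 6 = 66 cm/s
6–10 s: 4 × 4 = 16 cm/s
10–13 s: -3 × 3 = -9 cm/s
13–16 s: 10 × 3 = 30 cm/s
16–22 s: -11 × 6 = -66 cm/s
Δv = 37 cm/s, so v(22) = -3 + (37) = 34 cm/s.

34 cm/s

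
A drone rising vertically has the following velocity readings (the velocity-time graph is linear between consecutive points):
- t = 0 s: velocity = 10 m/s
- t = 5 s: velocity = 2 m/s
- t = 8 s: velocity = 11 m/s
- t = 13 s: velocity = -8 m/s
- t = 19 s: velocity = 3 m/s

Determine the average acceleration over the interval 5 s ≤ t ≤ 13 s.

Average acceleration = Δv/Δt = (-8 − 2)/(13 − 5) = -1.25 m/s².

-1.25 m/s²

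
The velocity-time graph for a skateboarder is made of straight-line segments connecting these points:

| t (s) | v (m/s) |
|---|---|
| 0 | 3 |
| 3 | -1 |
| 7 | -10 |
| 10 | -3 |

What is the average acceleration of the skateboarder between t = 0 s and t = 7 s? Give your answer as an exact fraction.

Average acceleration = Δv/Δt = (-10 − 3)/(7 − 0) = -13/7 m/s².

-13/7 m/s²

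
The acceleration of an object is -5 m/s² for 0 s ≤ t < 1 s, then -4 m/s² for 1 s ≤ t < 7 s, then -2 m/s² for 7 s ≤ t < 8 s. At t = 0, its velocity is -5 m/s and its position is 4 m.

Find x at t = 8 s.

-170.5 m

On each constant-a segment, Δv = aΔt and Δx = v₀Δt + ½aΔt²; chain segment to segment.
0–1 s: v starts -5 m/s; Δx = -5·1 + ½·-5·1² = -7.5 m; v ends -10 m/s.
1–7 s: v starts -10 m/s; Δx = -10·6 + ½·-4·6² = -132 m; v ends -34 m/s.
7–8 s: v starts -34 m/s; Δx = -34·1 + ½·-2·1² = -35 m; v ends -36 m/s.
x(8) = 4 + Σ Δx = -170.5 m.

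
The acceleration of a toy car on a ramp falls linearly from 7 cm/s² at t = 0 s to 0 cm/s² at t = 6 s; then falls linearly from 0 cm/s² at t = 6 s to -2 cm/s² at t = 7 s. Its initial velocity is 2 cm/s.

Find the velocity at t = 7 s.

Δv equals the area under the a-t graph; then v = v₀ + Δv.
0–6 s: ½(7 + 0)(6) = 21 cm/s
6–7 s: ½(0 + -2)(1) = -1 cm/s
Δv = 20 cm/s, so v(7) = 2 + (20) = 22 cm/s.

22 cm/s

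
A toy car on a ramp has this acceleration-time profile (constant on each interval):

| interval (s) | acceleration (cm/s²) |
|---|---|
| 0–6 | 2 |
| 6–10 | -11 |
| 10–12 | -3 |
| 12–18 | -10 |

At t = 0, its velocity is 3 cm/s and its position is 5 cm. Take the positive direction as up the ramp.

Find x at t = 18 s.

-423 cm

On each constant-a segment, Δv = aΔt and Δx = v₀Δt + ½aΔt²; chain segment to segment.
0–6 s: v starts 3 cm/s; Δx = 3·6 + ½·2·6² = 54 cm; v ends 15 cm/s.
6–10 s: v starts 15 cm/s; Δx = 15·4 + ½·-11·4² = -28 cm; v ends -29 cm/s.
10–12 s: v starts -29 cm/s; Δx = -29·2 + ½·-3·2² = -64 cm; v ends -35 cm/s.
12–18 s: v starts -35 cm/s; Δx = -35·6 + ½·-10·6² = -390 cm; v ends -95 cm/s.
x(18) = 5 + Σ Δx = -423 cm.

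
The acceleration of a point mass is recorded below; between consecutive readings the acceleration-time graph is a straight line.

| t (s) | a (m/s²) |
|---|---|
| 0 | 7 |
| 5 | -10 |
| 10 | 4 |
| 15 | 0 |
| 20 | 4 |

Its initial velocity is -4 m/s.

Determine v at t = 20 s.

Δv equals the area under the a-t graph; then v = v₀ + Δv.
0–5 s: ½(7 + -10)(5) = -7.5 m/s
5–10 s: ½(-10 + 4)(5) = -15 m/s
10–15 s: ½(4 + 0)(5) = 10 m/s
15–20 s: ½(0 + 4)(5) = 10 m/s
Δv = -2.5 m/s, so v(20) = -4 + (-2.5) = -6.5 m/s.

-6.5 m/s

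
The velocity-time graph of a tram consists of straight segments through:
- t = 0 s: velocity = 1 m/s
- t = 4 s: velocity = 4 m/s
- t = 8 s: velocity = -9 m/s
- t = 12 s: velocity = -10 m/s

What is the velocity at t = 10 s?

-9.5 m/s

On 8–12 s the graph is linear from -9 to -10 m/s: v(10) = -9 + (-10 − -9)·(10 − 8)/(12 − 8) = -9.5 m/s.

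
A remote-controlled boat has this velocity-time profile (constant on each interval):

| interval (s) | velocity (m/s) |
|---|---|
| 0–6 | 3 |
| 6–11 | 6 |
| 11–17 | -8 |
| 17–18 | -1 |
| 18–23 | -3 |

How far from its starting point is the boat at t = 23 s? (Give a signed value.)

Displacement is the signed area under the v-t curve.
0–6 s: 3 × 6 = 18 m
6–11 s: 6 × 5 = 30 m
11–17 s: -8 × 6 = -48 m
17–18 s: -1 × 1 = -1 m
18–23 s: -3 × 5 = -15 m
Net displacement = -16 m

-16 m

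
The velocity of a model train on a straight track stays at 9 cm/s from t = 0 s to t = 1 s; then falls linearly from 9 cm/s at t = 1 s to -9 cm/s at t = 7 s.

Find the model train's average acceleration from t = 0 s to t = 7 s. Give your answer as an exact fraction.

Average acceleration = Δv/Δt = (-9 − 9)/(7 − 0) = -18/7 cm/s².

-18/7 cm/s²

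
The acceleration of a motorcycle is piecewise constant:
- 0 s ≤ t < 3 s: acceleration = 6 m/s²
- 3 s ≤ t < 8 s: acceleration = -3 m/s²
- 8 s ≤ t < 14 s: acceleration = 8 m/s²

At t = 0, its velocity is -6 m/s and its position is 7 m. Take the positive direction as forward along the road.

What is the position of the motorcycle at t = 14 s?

164.5 m

On each constant-a segment, Δv = aΔt and Δx = v₀Δt + ½aΔt²; chain segment to segment.
0–3 s: v starts -6 m/s; Δx = -6·3 + ½·6·3² = 9 m; v ends 12 m/s.
3–8 s: v starts 12 m/s; Δx = 12·5 + ½·-3·5² = 22.5 m; v ends -3 m/s.
8–14 s: v starts -3 m/s; Δx = -3·6 + ½·8·6² = 126 m; v ends 45 m/s.
x(14) = 7 + Σ Δx = 164.5 m.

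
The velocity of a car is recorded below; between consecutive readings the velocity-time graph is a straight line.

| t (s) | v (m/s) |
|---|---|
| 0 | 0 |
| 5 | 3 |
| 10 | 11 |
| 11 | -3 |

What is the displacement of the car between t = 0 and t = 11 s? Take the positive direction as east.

Displacement is the signed area under the v-t curve.
0–5 s: ½(0 + 3)(5) = 7.5 m
5–10 s: ½(3 + 11)(5) = 35 m
10–11 s: ½(11 + -3)(1) = 4 m
Net displacement = 46.5 m

46.5 m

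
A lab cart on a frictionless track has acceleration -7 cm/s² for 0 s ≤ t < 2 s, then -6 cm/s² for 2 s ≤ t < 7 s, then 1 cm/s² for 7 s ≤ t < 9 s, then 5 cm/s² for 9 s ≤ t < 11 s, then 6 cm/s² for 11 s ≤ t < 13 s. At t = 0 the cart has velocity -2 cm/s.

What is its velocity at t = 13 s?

Δv equals the area under the a-t graph; then v = v₀ + Δv.
0–2 s: -7 × 2 = -14 cm/s
2–7 s: -6 × 5 = -30 cm/s
7–9 s: 1 × 2 = 2 cm/s
9–11 s: 5 × 2 = 10 cm/s
11–13 s: 6 × 2 = 12 cm/s
Δv = -20 cm/s, so v(13) = -2 + (-20) = -22 cm/s.

-22 cm/s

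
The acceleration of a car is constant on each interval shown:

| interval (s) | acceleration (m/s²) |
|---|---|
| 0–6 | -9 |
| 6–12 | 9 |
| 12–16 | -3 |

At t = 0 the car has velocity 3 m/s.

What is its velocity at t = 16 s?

Δv equals the area under the a-t graph; then v = v₀ + Δv.
0–6 s: -9 × 6 = -54 m/s
6–12 s: 9 × 6 = 54 m/s
12–16 s: -3 × 4 = -12 m/s
Δv = -12 m/s, so v(16) = 3 + (-12) = -9 m/s.

-9 m/s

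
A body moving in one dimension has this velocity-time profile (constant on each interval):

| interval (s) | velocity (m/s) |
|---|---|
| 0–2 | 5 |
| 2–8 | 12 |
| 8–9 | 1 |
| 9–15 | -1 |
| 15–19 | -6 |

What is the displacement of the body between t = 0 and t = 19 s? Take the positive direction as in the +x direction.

53 m

Displacement is the signed area under the v-t curve.
0–2 s: 5 × 2 = 10 m
2–8 s: 12 × 6 = 72 m
8–9 s: 1 × 1 = 1 m
9–15 s: -1 × 6 = -6 m
15–19 s: -6 × 4 = -24 m
Net displacement = 53 m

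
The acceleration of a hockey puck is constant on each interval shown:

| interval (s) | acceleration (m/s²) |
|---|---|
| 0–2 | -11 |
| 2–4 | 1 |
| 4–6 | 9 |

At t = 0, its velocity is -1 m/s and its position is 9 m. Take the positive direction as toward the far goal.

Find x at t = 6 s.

On each constant-a segment, Δv = aΔt and Δx = v₀Δt + ½aΔt²; chain segment to segment.
0–2 s: v starts -1 m/s; Δx = -1·2 + ½·-11·2² = -24 m; v ends -23 m/s.
2–4 s: v starts -23 m/s; Δx = -23·2 + ½·1·2² = -44 m; v ends -21 m/s.
4–6 s: v starts -21 m/s; Δx = -21·2 + ½·9·2² = -24 m; v ends -3 m/s.
x(6) = 9 + Σ Δx = -83 m.

-83 m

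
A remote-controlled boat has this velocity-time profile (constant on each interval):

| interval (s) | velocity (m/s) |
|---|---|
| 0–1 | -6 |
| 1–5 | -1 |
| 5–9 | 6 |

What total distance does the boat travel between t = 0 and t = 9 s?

Total distance travelled is ∫|v| dt — sum the magnitudes of each area piece.
0–1 s: |-6| × 1 = 6 m
1–5 s: |-1| × 4 = 4 m
5–9 s: |6| × 4 = 24 m
Total distance = 34 m

34 m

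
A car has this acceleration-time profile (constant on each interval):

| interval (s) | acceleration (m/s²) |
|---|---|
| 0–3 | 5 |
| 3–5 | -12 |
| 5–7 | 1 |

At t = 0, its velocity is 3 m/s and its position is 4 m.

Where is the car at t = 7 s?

37.5 m

On each constant-a segment, Δv = aΔt and Δx = v₀Δt + ½aΔt²; chain segment to segment.
0–3 s: v starts 3 m/s; Δx = 3·3 + ½·5·3² = 31.5 m; v ends 18 m/s.
3–5 s: v starts 18 m/s; Δx = 18·2 + ½·-12·2² = 12 m; v ends -6 m/s.
5–7 s: v starts -6 m/s; Δx = -6·2 + ½·1·2² = -10 m; v ends -4 m/s.
x(7) = 4 + Σ Δx = 37.5 m.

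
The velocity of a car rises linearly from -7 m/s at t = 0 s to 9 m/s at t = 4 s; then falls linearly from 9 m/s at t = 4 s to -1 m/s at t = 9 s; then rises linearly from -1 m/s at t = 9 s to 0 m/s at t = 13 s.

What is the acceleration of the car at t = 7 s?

-2 m/s²

Acceleration is the slope of the v-t graph on 4–9 s: (-1 − 9)/(9 − 4) = -2 m/s².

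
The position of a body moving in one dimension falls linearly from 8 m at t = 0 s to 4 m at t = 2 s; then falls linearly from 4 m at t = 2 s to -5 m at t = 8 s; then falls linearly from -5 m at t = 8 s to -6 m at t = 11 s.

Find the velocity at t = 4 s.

Velocity is the slope of the x-t graph on 2–8 s: (-5 − 4)/(8 − 2) = -1.5 m/s.

-1.5 m/s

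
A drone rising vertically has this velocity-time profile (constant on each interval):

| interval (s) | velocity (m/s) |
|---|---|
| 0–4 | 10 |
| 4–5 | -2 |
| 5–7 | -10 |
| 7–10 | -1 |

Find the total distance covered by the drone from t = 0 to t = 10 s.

Total distance travelled is ∫|v| dt — sum the magnitudes of each area piece.
0–4 s: |10| × 4 = 40 m
4–5 s: |-2| × 1 = 2 m
5–7 s: |-10| × 2 = 20 m
7–10 s: |-1| × 3 = 3 m
Total distance = 65 m

65 m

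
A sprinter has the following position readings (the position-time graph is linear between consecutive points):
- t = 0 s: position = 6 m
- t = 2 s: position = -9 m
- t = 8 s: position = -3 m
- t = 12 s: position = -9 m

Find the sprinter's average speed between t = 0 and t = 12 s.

Average speed = (total path length)/(elapsed time); on a piecewise-linear x-t graph the path length is Σ|Δx|.
0–2 s: |Δx| = |-9 − 6| = 15 m
2–8 s: |Δx| = |-3 − -9| = 6 m
8–12 s: |Δx| = |-9 − -3| = 6 m
Total path = 27 m; average speed = 27/12 = 2.25 m/s.

2.25 m/s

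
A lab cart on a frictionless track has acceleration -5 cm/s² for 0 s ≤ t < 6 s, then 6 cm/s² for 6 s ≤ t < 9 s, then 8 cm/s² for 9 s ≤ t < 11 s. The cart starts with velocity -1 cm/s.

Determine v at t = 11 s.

Δv equals the area under the a-t graph; then v = v₀ + Δv.
0–6 s: -5 × 6 = -30 cm/s
6–9 s: 6 × 3 = 18 cm/s
9–11 s: 8 × 2 = 16 cm/s
Δv = 4 cm/s, so v(11) = -1 + (4) = 3 cm/s.

3 cm/s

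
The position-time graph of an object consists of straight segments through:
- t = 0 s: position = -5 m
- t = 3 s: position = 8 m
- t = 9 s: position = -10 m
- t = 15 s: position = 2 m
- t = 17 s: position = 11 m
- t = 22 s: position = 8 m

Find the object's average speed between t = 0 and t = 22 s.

2.5 m/s

Average speed = (total path length)/(elapsed time); on a piecewise-linear x-t graph the path length is Σ|Δx|.
0–3 s: |Δx| = |8 − -5| = 13 m
3–9 s: |Δx| = |-10 − 8| = 18 m
9–15 s: |Δx| = |2 − -10| = 12 m
15–17 s: |Δx| = |11 − 2| = 9 m
17–22 s: |Δx| = |8 − 11| = 3 m
Total path = 55 m; average speed = 55/22 = 2.5 m/s.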